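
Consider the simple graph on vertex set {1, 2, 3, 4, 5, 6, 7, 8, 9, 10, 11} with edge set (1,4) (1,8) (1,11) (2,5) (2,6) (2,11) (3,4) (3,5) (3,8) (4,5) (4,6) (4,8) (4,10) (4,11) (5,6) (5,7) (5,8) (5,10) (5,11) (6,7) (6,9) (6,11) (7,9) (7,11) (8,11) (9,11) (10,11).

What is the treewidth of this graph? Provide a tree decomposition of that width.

The largest bag has 4 vertices, giving width 3; this decomposition certifies tw(G) ≤ 3. Conversely, {1, 4, 8, 11} is a clique of size 4, and the vertices of any clique must share a bag in every tree decomposition; so some bag has ≥ 4 vertices and tw(G) ≥ 3. Therefore the treewidth is 3.

Treewidth 3.
One such decomposition:
Bags: B1 = {4, 5, 6, 11}  B2 = {5, 6, 7, 11}  B3 = {6, 7, 9, 11}  B4 = {4, 5, 8, 11}  B5 = {4, 5, 10, 11}  B6 = {1, 4, 8, 11}  B7 = {2, 5, 6, 11}  B8 = {3, 4, 5, 8}
Tree: B1–B2, B2–B3, B1–B4, B4–B5, B4–B6, B2–B7, B4–B8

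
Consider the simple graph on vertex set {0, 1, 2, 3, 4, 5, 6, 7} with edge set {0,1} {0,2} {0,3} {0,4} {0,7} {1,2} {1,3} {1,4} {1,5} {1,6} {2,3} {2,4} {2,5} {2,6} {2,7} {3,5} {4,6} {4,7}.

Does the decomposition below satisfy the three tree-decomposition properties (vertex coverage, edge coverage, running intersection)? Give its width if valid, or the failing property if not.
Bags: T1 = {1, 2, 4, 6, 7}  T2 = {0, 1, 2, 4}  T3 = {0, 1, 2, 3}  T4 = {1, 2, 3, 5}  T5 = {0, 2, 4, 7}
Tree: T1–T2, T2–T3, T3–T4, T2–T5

A tree decomposition must satisfy three properties: every vertex lies in some bag; for every edge, both endpoints lie together in some bag; and for every vertex, the bags containing it form a connected subtree. Here bags containing vertex 7 are not connected in the tree, so the decomposition is invalid.

No — bags containing vertex 7 are not connected in the tree.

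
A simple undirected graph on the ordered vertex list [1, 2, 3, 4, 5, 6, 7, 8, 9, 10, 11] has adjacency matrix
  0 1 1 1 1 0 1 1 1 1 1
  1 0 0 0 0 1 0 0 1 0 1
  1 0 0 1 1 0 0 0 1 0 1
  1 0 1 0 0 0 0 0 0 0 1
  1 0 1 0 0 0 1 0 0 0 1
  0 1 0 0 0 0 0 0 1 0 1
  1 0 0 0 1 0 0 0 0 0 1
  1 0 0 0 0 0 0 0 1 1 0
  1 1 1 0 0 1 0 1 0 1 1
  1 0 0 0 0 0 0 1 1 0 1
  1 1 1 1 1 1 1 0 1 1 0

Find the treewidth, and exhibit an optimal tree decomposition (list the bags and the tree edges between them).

Treewidth 3.
One such decomposition:
Bags: B1 = {1, 2, 9, 11}  B2 = {1, 3, 9, 11}  B3 = {1, 3, 4, 11}  B4 = {1, 3, 5, 11}  B5 = {2, 6, 9, 11}  B6 = {1, 9, 10, 11}  B7 = {1, 8, 9, 10}  B8 = {1, 5, 7, 11}
Tree: B1–B2, B2–B3, B2–B4, B1–B5, B1–B6, B6–B7, B4–B8

The largest bag has 4 vertices, giving width 3; this decomposition certifies tw(G) ≤ 3. For the lower bound, the 4 vertices {1, 8, 9, 10} are pairwise adjacent, and any tree decomposition puts a clique entirely inside one bag — forcing width ≥ 3. The upper and lower bounds meet at 3, so that is the treewidth.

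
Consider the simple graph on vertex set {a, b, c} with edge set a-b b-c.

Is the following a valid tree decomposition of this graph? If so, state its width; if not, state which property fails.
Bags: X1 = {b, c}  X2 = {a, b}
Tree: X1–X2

Yes; width 1.

Vertex coverage: the bags together contain {a, b, c}, the full vertex set. Edge coverage: each edge of G has both endpoints in at least one bag. Running intersection: for every vertex, the bags containing it form a connected subtree. All three properties hold, so this is a valid tree decomposition of width max|bag| − 1 = 1, and hence tw(G) ≤ 1.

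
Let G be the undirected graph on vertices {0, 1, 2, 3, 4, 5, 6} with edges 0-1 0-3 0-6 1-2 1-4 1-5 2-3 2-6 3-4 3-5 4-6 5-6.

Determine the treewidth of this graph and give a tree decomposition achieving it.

Treewidth 3.
Bags: B1 = {0, 1, 3, 6}  B2 = {1, 3, 5, 6}  B3 = {1, 3, 4, 6}  B4 = {1, 2, 3, 6}
Tree: B1–B2, B2–B3, B3–B4

Each bag holds 4 vertices, so the decomposition has width 3, which upper-bounds the treewidth. For the lower bound: the 4 vertex sets {0,6}, {3,5}, {1}, {4} are disjoint, each induces a connected subgraph, and every pair is joined by at least one edge of G. Contracting each set to a single vertex therefore yields K_{4} as a minor, and since treewidth is minor-monotone, tw(G) ≥ tw(K_{4}) = 3. Hence tw(G) = 3 exactly.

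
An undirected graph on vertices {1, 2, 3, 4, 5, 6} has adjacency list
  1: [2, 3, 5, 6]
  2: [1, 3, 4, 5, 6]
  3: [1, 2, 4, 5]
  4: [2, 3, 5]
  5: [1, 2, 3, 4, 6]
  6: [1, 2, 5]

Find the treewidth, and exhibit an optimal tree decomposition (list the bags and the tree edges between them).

Treewidth 3.
One such decomposition:
Bags: B1 = {1, 2, 3, 5}  B2 = {2, 3, 4, 5}  B3 = {1, 2, 5, 6}
Tree: B1–B2, B1–B3

The largest bag has 4 vertices, giving width 3; this decomposition certifies tw(G) ≤ 3. On the other hand G contains the 4-clique {1, 2, 3, 5}. A clique must lie in a single bag of any decomposition, so no decomposition can have width below 3. Therefore the treewidth is 3.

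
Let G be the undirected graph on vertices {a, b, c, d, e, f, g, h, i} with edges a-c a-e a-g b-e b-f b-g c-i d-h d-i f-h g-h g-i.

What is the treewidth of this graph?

3

A width-3 tree decomposition is:
Bags: B1 = {b, d, f, h}  B2 = {b, d, g, h}  B3 = {b, d, g, i}  B4 = {b, e, g, i}  B5 = {a, e, g, i}  B6 = {a, c, e, i}
Tree: B1–B2, B2–B3, B3–B4, B4–B5, B5–B6
Each bag holds 4 vertices, so the decomposition has width 3, which upper-bounds the treewidth. For the lower bound: the 4 vertex sets {d,f,h}, {b}, {g}, {a,c,e,i} are disjoint, each induces a connected subgraph, and every pair is joined by at least one edge of G. Contracting each set to a single vertex therefore yields K_{4} as a minor, and since treewidth is minor-monotone, tw(G) ≥ tw(K_{4}) = 3. The upper and lower bounds meet at 3, so that is the treewidth.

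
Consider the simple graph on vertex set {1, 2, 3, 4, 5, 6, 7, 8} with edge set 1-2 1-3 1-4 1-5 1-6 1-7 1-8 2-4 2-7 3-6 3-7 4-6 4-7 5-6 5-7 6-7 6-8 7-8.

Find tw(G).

A width-3 tree decomposition is:
Bags: B1 = {1, 2, 4, 7}  B2 = {1, 4, 6, 7}  B3 = {1, 6, 7, 8}  B4 = {1, 3, 6, 7}  B5 = {1, 5, 6, 7}
Tree: B1–B2, B2–B3, B3–B4, B3–B5
Each bag holds 4 vertices, so the decomposition has width 3, which upper-bounds the treewidth. For the lower bound, the 4 vertices {1, 2, 4, 7} are pairwise adjacent, and any tree decomposition puts a clique entirely inside one bag — forcing width ≥ 3. Combining the bounds, tw(G) = 3.

3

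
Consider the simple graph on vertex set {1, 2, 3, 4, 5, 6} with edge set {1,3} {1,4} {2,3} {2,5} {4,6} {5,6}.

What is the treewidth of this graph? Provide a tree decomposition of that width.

The largest bag has 3 vertices, giving width 2; this decomposition certifies tw(G) ≤ 2. The edges 4–6–5–2–3–1–4 form a cycle, so G is not a tree and its treewidth is at least 2. Therefore the treewidth is 2.

Treewidth 2.
Bags: B1 = {4, 5, 6}  B2 = {2, 4, 5}  B3 = {2, 3, 4}  B4 = {1, 3, 4}
Tree: B1–B2, B2–B3, B3–B4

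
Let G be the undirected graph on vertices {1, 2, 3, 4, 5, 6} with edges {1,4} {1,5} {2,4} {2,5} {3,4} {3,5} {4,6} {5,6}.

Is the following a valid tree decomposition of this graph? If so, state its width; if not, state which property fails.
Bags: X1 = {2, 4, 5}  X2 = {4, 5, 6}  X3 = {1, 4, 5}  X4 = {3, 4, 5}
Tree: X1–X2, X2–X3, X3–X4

Yes; width 2.

Every vertex of G appears in some bag (union = {1, 2, 3, 4, 5, 6}); every edge is covered by a bag; and for each vertex v the set of bags containing v is connected in the bag tree. The decomposition is therefore valid. The largest bag has 3 vertices, so the width is 2.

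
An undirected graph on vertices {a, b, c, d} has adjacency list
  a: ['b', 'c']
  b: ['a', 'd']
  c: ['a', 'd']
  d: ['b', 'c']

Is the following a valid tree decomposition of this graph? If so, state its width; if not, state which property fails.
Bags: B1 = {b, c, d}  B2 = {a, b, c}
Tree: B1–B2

Every vertex of G appears in some bag (union = {a, b, c, d}); every edge is covered by a bag; and for each vertex v the set of bags containing v is connected in the bag tree. The decomposition is therefore valid. The largest bag has 3 vertices, so the width is 2.

Yes; width 2.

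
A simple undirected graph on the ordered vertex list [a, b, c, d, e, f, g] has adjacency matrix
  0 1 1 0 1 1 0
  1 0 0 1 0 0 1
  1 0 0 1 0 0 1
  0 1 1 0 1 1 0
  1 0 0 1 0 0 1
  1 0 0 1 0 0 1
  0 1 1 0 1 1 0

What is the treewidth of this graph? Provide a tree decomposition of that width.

The largest bag has 4 vertices, giving width 3; this decomposition certifies tw(G) ≤ 3. For the lower bound: the 4 vertex sets {e,g}, {d,f}, {a}, {c} are disjoint, each induces a connected subgraph, and every pair is joined by at least one edge of G. Contracting each set to a single vertex therefore yields K_{4} as a minor, and since treewidth is minor-monotone, tw(G) ≥ tw(K_{4}) = 3. Hence tw(G) = 3 exactly.

Treewidth 3.
One optimal decomposition is:
Bags: B1 = {a, d, e, g}  B2 = {a, d, f, g}  B3 = {a, c, d, g}  B4 = {a, b, d, g}
Tree: B1–B2, B2–B3, B3–B4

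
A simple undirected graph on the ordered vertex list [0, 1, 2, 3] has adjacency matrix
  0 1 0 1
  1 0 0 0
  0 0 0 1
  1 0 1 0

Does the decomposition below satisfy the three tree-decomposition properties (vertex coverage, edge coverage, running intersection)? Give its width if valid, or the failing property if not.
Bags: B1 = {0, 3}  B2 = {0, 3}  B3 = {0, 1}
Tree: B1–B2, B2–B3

No — vertex 2 appears in no bag.

A tree decomposition must satisfy three properties: every vertex lies in some bag; for every edge, both endpoints lie together in some bag; and for every vertex, the bags containing it form a connected subtree. Here vertex 2 appears in no bag, so the decomposition is invalid.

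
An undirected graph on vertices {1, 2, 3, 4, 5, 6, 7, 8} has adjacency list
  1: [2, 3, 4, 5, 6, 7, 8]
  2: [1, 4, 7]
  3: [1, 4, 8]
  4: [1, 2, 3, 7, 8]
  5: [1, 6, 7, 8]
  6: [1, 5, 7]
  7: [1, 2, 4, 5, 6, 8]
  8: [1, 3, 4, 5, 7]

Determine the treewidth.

A width-3 tree decomposition is:
Bags: B1 = {1, 5, 7, 8}  B2 = {1, 5, 6, 7}  B3 = {1, 4, 7, 8}  B4 = {1, 2, 4, 7}  B5 = {1, 3, 4, 8}
Tree: B1–B2, B1–B3, B3–B4, B3–B5
Each bag holds 4 vertices, so the decomposition has width 3, which upper-bounds the treewidth. For the lower bound, the 4 vertices {1, 3, 4, 8} are pairwise adjacent, and any tree decomposition puts a clique entirely inside one bag — forcing width ≥ 3. Combining the bounds, tw(G) = 3.

3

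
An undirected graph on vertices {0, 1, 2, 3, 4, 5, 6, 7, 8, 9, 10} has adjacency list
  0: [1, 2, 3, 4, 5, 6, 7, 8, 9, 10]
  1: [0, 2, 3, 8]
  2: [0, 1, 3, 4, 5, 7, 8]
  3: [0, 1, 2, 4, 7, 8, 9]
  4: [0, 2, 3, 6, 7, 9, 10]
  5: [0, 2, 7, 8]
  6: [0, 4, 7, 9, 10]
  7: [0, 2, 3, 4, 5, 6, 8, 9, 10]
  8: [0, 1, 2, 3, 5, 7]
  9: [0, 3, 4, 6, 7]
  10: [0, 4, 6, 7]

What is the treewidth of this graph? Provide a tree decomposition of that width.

Every bag has size at most 5, so the width is 5 − 1 = 4 and tw(G) ≤ 4. For the lower bound, the 5 vertices {0, 1, 2, 3, 8} are pairwise adjacent, and any tree decomposition puts a clique entirely inside one bag — forcing width ≥ 4. Therefore the treewidth is 4.

Treewidth 4.
Bags: B1 = {0, 2, 3, 7, 8}  B2 = {0, 2, 3, 4, 7}  B3 = {0, 2, 5, 7, 8}  B4 = {0, 3, 4, 7, 9}  B5 = {0, 4, 6, 7, 9}  B6 = {0, 1, 2, 3, 8}  B7 = {0, 4, 6, 7, 10}
Tree: B1–B2, B1–B3, B2–B4, B4–B5, B1–B6, B5–B7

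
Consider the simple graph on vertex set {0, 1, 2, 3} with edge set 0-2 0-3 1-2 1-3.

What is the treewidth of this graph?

2

A width-2 tree decomposition is:
Bags: B1 = {0, 1, 2}  B2 = {0, 1, 3}
Tree: B1–B2
Each bag holds 3 vertices, so the decomposition has width 2, which upper-bounds the treewidth. Since 0–2–1–3–0 is a cycle in G, G is not acyclic. Forests are exactly the graphs of treewidth ≤ 1, so tw(G) ≥ 2. Combining the bounds, tw(G) = 2.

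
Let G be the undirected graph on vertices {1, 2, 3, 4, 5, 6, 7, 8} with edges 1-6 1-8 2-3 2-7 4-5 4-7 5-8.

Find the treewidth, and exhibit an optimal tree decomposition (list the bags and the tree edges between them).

Treewidth 1.
One such decomposition:
Bags: B1 = {1, 6}  B2 = {1, 8}  B3 = {5, 8}  B4 = {4, 5}  B5 = {4, 7}  B6 = {2, 7}  B7 = {2, 3}
Tree: B1–B2, B2–B3, B3–B4, B4–B5, B5–B6, B6–B7

The largest bag has 2 vertices, giving width 1; this decomposition certifies tw(G) ≤ 1. Any graph with an edge has treewidth ≥ 1, and G has the edge 6–1. The upper and lower bounds meet at 1, so that is the treewidth.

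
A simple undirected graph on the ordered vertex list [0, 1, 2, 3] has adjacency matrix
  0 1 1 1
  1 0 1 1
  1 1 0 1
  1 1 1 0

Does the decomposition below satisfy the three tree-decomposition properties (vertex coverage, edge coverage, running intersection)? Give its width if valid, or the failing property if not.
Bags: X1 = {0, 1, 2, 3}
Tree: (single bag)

Yes; width 3.

Every vertex of G appears in some bag (union = {0, 1, 2, 3}); every edge is covered by a bag; and for each vertex v the set of bags containing v is connected in the bag tree. The decomposition is therefore valid. The largest bag has 4 vertices, so the width is 3.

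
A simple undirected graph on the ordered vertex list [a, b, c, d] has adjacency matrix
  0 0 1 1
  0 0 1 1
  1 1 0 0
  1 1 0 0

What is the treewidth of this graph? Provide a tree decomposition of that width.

The largest bag has 3 vertices, giving width 2; this decomposition certifies tw(G) ≤ 2. Since a–d–b–c–a is a cycle in G, G is not acyclic. Forests are exactly the graphs of treewidth ≤ 1, so tw(G) ≥ 2. Therefore the treewidth is 2.

Treewidth 2.
Bags: B1 = {a, b, d}  B2 = {a, b, c}
Tree: B1–B2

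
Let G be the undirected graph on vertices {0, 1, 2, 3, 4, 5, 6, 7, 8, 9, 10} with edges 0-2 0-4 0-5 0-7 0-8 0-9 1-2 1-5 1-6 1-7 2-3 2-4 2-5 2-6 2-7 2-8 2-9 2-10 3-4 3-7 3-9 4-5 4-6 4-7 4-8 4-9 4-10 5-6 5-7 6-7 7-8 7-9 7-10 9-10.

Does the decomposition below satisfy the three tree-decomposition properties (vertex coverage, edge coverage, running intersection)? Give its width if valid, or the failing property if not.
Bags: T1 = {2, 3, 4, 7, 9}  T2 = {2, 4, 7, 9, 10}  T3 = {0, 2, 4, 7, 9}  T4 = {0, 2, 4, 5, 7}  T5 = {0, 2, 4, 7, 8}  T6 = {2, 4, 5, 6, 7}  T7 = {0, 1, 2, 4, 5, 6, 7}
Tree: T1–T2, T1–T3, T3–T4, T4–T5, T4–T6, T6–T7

A tree decomposition must satisfy three properties: every vertex lies in some bag; for every edge, both endpoints lie together in some bag; and for every vertex, the bags containing it form a connected subtree. Here bags containing vertex 0 are not connected in the tree, so the decomposition is invalid.

No — bags containing vertex 0 are not connected in the tree.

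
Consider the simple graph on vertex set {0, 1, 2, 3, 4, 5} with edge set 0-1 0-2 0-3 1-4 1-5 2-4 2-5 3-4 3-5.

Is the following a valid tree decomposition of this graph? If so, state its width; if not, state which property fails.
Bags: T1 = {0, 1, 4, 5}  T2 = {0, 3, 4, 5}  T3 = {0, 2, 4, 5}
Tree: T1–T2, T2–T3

Checking the three conditions: (i) the bags cover all of {0, 1, 2, 3, 4, 5}; (ii) for each edge, some bag contains both endpoints; (iii) the bags containing any fixed vertex form a subtree. All hold, so the decomposition is valid with width 4 − 1 = 3.

Yes; width 3.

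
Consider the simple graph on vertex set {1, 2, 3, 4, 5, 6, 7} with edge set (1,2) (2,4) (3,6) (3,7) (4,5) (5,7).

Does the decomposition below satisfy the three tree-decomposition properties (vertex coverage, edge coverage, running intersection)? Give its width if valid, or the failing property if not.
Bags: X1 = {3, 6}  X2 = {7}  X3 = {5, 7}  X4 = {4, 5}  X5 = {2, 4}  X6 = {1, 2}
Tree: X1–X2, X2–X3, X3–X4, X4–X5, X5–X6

No — edge (3,7) lies in no bag.

A tree decomposition must satisfy three properties: every vertex lies in some bag; for every edge, both endpoints lie together in some bag; and for every vertex, the bags containing it form a connected subtree. Here edge (3,7) lies in no bag, so the decomposition is invalid.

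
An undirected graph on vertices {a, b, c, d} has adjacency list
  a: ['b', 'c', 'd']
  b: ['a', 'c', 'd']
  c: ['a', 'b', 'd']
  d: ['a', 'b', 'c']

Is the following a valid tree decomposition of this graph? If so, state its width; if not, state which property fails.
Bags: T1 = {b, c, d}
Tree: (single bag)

A tree decomposition must satisfy three properties: every vertex lies in some bag; for every edge, both endpoints lie together in some bag; and for every vertex, the bags containing it form a connected subtree. Here vertex a appears in no bag, so the decomposition is invalid.

No — vertex a appears in no bag.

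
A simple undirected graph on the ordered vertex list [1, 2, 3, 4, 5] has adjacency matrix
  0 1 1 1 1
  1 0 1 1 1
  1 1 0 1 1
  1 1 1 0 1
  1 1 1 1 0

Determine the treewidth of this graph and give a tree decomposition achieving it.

Treewidth 4.
One optimal decomposition is:
Bags: B1 = {1, 2, 3, 4, 5}
Tree: (single bag)

With just one bag of size 5, the width is 5 − 1 = 4, so tw(G) ≤ 4. On the other hand G contains the 5-clique {1, 2, 3, 4, 5}. A clique must lie in a single bag of any decomposition, so no decomposition can have width below 4. The upper and lower bounds meet at 4, so that is the treewidth.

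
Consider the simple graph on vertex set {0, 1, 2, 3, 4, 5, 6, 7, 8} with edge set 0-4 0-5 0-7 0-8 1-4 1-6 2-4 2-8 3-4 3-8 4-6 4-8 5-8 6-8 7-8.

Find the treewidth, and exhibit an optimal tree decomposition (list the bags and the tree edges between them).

Treewidth 2.
One such decomposition:
Bags: B1 = {2, 4, 8}  B2 = {3, 4, 8}  B3 = {0, 4, 8}  B4 = {0, 5, 8}  B5 = {4, 6, 8}  B6 = {1, 4, 6}  B7 = {0, 7, 8}
Tree: B1–B2, B1–B3, B3–B4, B2–B5, B5–B6, B3–B7

The largest bag has 3 vertices, giving width 2; this decomposition certifies tw(G) ≤ 2. On the other hand G contains the 3-clique {0, 4, 8}. A clique must lie in a single bag of any decomposition, so no decomposition can have width below 2. Combining the bounds, tw(G) = 2.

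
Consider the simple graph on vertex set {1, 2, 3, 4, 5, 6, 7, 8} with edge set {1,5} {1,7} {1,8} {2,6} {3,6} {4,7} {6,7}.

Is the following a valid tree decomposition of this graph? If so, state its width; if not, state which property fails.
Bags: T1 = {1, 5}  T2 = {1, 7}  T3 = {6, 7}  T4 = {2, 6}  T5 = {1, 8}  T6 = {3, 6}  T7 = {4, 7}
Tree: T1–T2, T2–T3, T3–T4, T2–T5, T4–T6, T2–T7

Checking the three conditions: (i) the bags cover all of {1, 2, 3, 4, 5, 6, 7, 8}; (ii) for each edge, some bag contains both endpoints; (iii) the bags containing any fixed vertex form a subtree. All hold, so the decomposition is valid with width 2 − 1 = 1.

Yes; width 1.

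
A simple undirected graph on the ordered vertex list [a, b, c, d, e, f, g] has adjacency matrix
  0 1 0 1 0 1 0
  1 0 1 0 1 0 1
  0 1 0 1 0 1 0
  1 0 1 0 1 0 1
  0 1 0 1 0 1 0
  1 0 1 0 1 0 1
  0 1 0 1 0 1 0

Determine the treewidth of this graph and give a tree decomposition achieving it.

Every bag has size at most 4, so the width is 4 − 1 = 3 and tw(G) ≤ 3. For the lower bound: the 4 vertex sets {e,f}, {a,b}, {d}, {g} are disjoint, each induces a connected subgraph, and every pair is joined by at least one edge of G. Contracting each set to a single vertex therefore yields K_{4} as a minor, and since treewidth is minor-monotone, tw(G) ≥ tw(K_{4}) = 3. Therefore the treewidth is 3.

Treewidth 3.
One optimal decomposition is:
Bags: B1 = {b, d, e, f}  B2 = {a, b, d, f}  B3 = {b, d, f, g}  B4 = {b, c, d, f}
Tree: B1–B2, B2–B3, B3–B4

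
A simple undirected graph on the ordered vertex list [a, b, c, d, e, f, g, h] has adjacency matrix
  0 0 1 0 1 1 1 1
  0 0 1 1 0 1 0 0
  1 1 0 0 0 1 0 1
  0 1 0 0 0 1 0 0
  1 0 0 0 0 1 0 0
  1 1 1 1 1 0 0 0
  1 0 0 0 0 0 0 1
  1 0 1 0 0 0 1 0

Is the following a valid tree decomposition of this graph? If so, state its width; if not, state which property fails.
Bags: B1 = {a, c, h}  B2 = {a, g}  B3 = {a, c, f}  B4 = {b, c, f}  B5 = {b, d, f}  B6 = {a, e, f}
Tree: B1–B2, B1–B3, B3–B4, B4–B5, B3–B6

No — edge (h,g) lies in no bag.

A tree decomposition must satisfy three properties: every vertex lies in some bag; for every edge, both endpoints lie together in some bag; and for every vertex, the bags containing it form a connected subtree. Here edge (h,g) lies in no bag, so the decomposition is invalid.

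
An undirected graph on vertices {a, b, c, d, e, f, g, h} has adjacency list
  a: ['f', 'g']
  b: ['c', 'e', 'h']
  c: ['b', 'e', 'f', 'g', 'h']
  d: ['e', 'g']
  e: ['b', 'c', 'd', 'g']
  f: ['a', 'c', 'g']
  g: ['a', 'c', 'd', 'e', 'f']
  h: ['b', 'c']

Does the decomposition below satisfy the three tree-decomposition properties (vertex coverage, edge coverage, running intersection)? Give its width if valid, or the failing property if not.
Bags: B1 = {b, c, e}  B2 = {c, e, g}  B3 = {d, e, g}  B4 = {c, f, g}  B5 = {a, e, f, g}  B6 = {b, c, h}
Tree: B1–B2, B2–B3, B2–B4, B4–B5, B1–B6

No — bags containing vertex e are not connected in the tree.

A tree decomposition must satisfy three properties: every vertex lies in some bag; for every edge, both endpoints lie together in some bag; and for every vertex, the bags containing it form a connected subtree. Here bags containing vertex e are not connected in the tree, so the decomposition is invalid.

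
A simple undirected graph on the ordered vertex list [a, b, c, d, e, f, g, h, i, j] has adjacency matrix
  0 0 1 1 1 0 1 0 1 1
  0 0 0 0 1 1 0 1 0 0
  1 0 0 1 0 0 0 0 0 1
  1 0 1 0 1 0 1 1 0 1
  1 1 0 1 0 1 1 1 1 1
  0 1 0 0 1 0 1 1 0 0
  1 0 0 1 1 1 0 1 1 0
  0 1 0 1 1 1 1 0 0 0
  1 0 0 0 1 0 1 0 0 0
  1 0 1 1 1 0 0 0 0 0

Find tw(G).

3

A width-3 tree decomposition is:
Bags: B1 = {d, e, g, h}  B2 = {a, d, e, g}  B3 = {e, f, g, h}  B4 = {a, d, e, j}  B5 = {a, c, d, j}  B6 = {a, e, g, i}  B7 = {b, e, f, h}
Tree: B1–B2, B1–B3, B2–B4, B4–B5, B2–B6, B3–B7
Every bag has size at most 4, so the width is 4 − 1 = 3 and tw(G) ≤ 3. Conversely, {d, e, g, h} is a clique of size 4, and the vertices of any clique must share a bag in every tree decomposition; so some bag has ≥ 4 vertices and tw(G) ≥ 3. Therefore the treewidth is 3.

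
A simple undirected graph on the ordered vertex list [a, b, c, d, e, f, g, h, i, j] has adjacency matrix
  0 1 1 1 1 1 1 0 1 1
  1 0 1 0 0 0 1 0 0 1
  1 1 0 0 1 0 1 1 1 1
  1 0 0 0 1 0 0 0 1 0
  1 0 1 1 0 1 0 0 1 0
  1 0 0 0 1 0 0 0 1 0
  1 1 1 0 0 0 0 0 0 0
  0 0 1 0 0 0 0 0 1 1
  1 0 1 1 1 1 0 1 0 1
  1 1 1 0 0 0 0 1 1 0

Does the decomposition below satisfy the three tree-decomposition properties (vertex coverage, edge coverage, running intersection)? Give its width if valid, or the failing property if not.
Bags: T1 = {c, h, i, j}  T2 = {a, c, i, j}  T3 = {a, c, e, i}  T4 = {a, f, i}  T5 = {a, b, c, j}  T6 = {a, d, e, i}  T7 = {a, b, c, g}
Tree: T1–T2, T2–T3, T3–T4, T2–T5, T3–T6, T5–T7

A tree decomposition must satisfy three properties: every vertex lies in some bag; for every edge, both endpoints lie together in some bag; and for every vertex, the bags containing it form a connected subtree. Here edge (e,f) lies in no bag, so the decomposition is invalid.

No — edge (e,f) lies in no bag.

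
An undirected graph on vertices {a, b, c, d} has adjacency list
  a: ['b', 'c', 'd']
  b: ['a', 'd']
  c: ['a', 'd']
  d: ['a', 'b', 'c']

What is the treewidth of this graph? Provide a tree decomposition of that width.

Treewidth 2.
One such decomposition:
Bags: B1 = {a, b, d}  B2 = {a, c, d}
Tree: B1–B2

The largest bag has 3 vertices, giving width 2; this decomposition certifies tw(G) ≤ 2. On the other hand G contains the 3-clique {a, c, d}. A clique must lie in a single bag of any decomposition, so no decomposition can have width below 2. Hence tw(G) = 2 exactly.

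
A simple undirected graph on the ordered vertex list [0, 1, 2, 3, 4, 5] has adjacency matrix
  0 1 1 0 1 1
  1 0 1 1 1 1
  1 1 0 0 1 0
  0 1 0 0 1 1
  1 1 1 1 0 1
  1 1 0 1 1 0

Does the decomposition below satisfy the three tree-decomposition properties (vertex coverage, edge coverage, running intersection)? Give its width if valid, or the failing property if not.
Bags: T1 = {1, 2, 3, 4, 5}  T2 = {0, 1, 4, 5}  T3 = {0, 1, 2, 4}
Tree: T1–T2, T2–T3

A tree decomposition must satisfy three properties: every vertex lies in some bag; for every edge, both endpoints lie together in some bag; and for every vertex, the bags containing it form a connected subtree. Here bags containing vertex 2 are not connected in the tree, so the decomposition is invalid.

No — bags containing vertex 2 are not connected in the tree.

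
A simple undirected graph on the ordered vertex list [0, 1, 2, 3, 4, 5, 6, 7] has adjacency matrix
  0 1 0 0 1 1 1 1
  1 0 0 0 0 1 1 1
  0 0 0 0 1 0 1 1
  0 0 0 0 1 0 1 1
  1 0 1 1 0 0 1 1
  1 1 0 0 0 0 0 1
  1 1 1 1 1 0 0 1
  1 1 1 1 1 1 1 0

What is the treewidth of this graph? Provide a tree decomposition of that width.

Treewidth 3.
One such decomposition:
Bags: B1 = {0, 4, 6, 7}  B2 = {0, 1, 6, 7}  B3 = {3, 4, 6, 7}  B4 = {2, 4, 6, 7}  B5 = {0, 1, 5, 7}
Tree: B1–B2, B1–B3, B3–B4, B2–B5

The largest bag has 4 vertices, giving width 3; this decomposition certifies tw(G) ≤ 3. Conversely, {0, 1, 5, 7} is a clique of size 4, and the vertices of any clique must share a bag in every tree decomposition; so some bag has ≥ 4 vertices and tw(G) ≥ 3. The upper and lower bounds meet at 3, so that is the treewidth.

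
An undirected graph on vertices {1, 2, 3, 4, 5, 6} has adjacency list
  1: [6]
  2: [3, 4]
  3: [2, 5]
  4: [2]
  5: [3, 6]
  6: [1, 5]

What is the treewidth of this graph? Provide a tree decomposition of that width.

The largest bag has 2 vertices, giving width 1; this decomposition certifies tw(G) ≤ 1. Any graph with an edge has treewidth ≥ 1, and G has the edge 1–6. The upper and lower bounds meet at 1, so that is the treewidth.

Treewidth 1.
One such decomposition:
Bags: B1 = {1, 6}  B2 = {5, 6}  B3 = {3, 5}  B4 = {2, 3}  B5 = {2, 4}
Tree: B1–B2, B2–B3, B3–B4, B4–B5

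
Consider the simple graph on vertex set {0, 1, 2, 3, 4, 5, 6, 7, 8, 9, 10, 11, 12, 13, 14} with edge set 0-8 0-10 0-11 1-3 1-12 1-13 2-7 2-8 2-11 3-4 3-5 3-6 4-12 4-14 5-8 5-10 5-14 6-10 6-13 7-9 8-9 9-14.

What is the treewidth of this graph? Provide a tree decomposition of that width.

Treewidth 3.
One such decomposition:
Bags: B1 = {0, 2, 7, 11}  B2 = {0, 2, 7, 8}  B3 = {0, 7, 8, 9}  B4 = {0, 8, 9, 10}  B5 = {5, 8, 9, 10}  B6 = {5, 9, 10, 14}  B7 = {5, 6, 10, 14}  B8 = {3, 5, 6, 14}  B9 = {3, 4, 6, 14}  B10 = {3, 4, 6, 13}  B11 = {1, 3, 4, 13}  B12 = {1, 4, 12, 13}
Tree: B1–B2, B2–B3, B3–B4, B4–B5, B5–B6, B6–B7, B7–B8, B8–B9, B9–B10, B10–B11, B11–B12

Each bag holds 4 vertices, so the decomposition has width 3, which upper-bounds the treewidth. For the lower bound: the 4 vertex sets {2,7,11}, {0}, {8}, {5,9,10,14} are disjoint, each induces a connected subgraph, and every pair is joined by at least one edge of G. Contracting each set to a single vertex therefore yields K_{4} as a minor, and since treewidth is minor-monotone, tw(G) ≥ tw(K_{4}) = 3. Combining the bounds, tw(G) = 3.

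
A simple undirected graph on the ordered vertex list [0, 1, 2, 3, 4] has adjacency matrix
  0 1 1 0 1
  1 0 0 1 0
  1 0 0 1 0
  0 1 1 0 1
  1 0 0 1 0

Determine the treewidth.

A width-2 tree decomposition is:
Bags: B1 = {0, 1, 3}  B2 = {0, 3, 4}  B3 = {0, 2, 3}
Tree: B1–B2, B2–B3
Every bag has size at most 3, so the width is 3 − 1 = 2 and tw(G) ≤ 2. For the lower bound, G contains the cycle 3–1–0–4–3, so G is not a forest; only forests have treewidth ≤ 1, hence tw(G) ≥ 2. Combining the bounds, tw(G) = 2.

2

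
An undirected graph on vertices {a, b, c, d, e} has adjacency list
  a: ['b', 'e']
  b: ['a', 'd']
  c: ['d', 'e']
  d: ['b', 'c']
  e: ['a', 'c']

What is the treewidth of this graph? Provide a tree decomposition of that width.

The largest bag has 3 vertices, giving width 2; this decomposition certifies tw(G) ≤ 2. Since b–a–e–c–d–b is a cycle in G, G is not acyclic. Forests are exactly the graphs of treewidth ≤ 1, so tw(G) ≥ 2. Hence tw(G) = 2 exactly.

Treewidth 2.
Bags: B1 = {a, b, e}  B2 = {b, c, e}  B3 = {b, c, d}
Tree: B1–B2, B2–B3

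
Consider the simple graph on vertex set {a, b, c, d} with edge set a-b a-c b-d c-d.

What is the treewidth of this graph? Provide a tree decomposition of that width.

Every bag has size at most 3, so the width is 3 − 1 = 2 and tw(G) ≤ 2. Since b–d–c–a–b is a cycle in G, G is not acyclic. Forests are exactly the graphs of treewidth ≤ 1, so tw(G) ≥ 2. The upper and lower bounds meet at 2, so that is the treewidth.

Treewidth 2.
Bags: B1 = {b, c, d}  B2 = {a, b, c}
Tree: B1–B2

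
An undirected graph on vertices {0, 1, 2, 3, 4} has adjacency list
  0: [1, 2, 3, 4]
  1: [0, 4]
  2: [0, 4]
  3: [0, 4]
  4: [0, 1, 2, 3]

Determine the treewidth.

2

A width-2 tree decomposition is:
Bags: B1 = {0, 2, 4}  B2 = {0, 1, 4}  B3 = {0, 3, 4}
Tree: B1–B2, B2–B3
Each bag holds 3 vertices, so the decomposition has width 2, which upper-bounds the treewidth. Conversely, {0, 1, 4} is a clique of size 3, and the vertices of any clique must share a bag in every tree decomposition; so some bag has ≥ 3 vertices and tw(G) ≥ 2. Combining the bounds, tw(G) = 2.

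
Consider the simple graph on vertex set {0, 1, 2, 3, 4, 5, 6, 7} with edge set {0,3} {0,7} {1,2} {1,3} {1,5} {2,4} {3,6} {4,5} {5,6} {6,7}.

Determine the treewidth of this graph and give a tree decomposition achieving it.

Treewidth 2.
One such decomposition:
Bags: B1 = {0, 3, 7}  B2 = {3, 6, 7}  B3 = {1, 3, 6}  B4 = {1, 5, 6}  B5 = {1, 2, 5}  B6 = {2, 4, 5}
Tree: B1–B2, B2–B3, B3–B4, B4–B5, B5–B6

Each bag holds 3 vertices, so the decomposition has width 2, which upper-bounds the treewidth. The edges 0–7–6–3–0 form a cycle, so G is not a tree and its treewidth is at least 2. The upper and lower bounds meet at 2, so that is the treewidth.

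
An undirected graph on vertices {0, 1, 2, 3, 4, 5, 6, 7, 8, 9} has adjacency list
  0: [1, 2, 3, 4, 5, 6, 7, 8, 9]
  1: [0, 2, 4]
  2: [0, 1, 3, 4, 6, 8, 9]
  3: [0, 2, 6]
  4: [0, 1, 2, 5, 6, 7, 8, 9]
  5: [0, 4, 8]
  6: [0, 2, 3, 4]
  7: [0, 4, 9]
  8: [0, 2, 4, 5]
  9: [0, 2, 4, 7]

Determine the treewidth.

3

A width-3 tree decomposition is:
Bags: B1 = {0, 4, 7, 9}  B2 = {0, 2, 4, 9}  B3 = {0, 2, 4, 8}  B4 = {0, 2, 4, 6}  B5 = {0, 4, 5, 8}  B6 = {0, 2, 3, 6}  B7 = {0, 1, 2, 4}
Tree: B1–B2, B2–B3, B2–B4, B3–B5, B4–B6, B3–B7
Every bag has size at most 4, so the width is 4 − 1 = 3 and tw(G) ≤ 3. For the lower bound, the 4 vertices {0, 2, 3, 6} are pairwise adjacent, and any tree decomposition puts a clique entirely inside one bag — forcing width ≥ 3. Combining the bounds, tw(G) = 3.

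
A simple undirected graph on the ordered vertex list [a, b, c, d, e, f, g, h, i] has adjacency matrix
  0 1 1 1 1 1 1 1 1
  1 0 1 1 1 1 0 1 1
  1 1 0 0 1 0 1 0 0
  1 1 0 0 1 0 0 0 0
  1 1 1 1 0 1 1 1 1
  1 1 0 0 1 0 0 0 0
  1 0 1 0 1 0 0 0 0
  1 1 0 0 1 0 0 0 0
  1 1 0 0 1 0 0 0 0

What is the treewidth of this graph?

A width-3 tree decomposition is:
Bags: B1 = {a, b, e, i}  B2 = {a, b, c, e}  B3 = {a, b, e, f}  B4 = {a, b, e, h}  B5 = {a, c, e, g}  B6 = {a, b, d, e}
Tree: B1–B2, B1–B3, B2–B4, B2–B5, B4–B6
The largest bag has 4 vertices, giving width 3; this decomposition certifies tw(G) ≤ 3. On the other hand G contains the 4-clique {a, c, e, g}. A clique must lie in a single bag of any decomposition, so no decomposition can have width below 3. Hence tw(G) = 3 exactly.

3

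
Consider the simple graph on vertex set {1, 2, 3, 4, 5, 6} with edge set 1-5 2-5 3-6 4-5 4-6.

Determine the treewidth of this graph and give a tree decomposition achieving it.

Treewidth 1.
One optimal decomposition is:
Bags: B1 = {4, 5}  B2 = {4, 6}  B3 = {2, 5}  B4 = {1, 5}  B5 = {3, 6}
Tree: B1–B2, B1–B3, B1–B4, B2–B5

The largest bag has 2 vertices, giving width 1; this decomposition certifies tw(G) ≤ 1. Since G has at least one edge (e.g. 4–5), it is not an edgeless graph, so tw(G) ≥ 1. Hence tw(G) = 1 exactly.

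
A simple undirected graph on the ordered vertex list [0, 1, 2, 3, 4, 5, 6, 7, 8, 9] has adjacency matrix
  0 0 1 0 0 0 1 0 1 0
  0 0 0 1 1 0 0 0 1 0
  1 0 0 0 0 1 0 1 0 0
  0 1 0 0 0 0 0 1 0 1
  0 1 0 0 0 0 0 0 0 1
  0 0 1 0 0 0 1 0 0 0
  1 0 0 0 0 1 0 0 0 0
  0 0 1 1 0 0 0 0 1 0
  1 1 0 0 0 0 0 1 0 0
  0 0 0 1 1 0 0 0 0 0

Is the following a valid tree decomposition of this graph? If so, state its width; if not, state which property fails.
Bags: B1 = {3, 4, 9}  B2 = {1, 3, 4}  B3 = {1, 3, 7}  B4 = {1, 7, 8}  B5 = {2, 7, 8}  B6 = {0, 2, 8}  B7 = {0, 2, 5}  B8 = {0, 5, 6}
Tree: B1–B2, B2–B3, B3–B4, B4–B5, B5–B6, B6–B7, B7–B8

Yes; width 2.

Vertex coverage: the bags together contain {0, 1, 2, 3, 4, 5, 6, 7, 8, 9}, the full vertex set. Edge coverage: each edge of G has both endpoints in at least one bag. Running intersection: for every vertex, the bags containing it form a connected subtree. All three properties hold, so this is a valid tree decomposition of width max|bag| − 1 = 2, and hence tw(G) ≤ 2.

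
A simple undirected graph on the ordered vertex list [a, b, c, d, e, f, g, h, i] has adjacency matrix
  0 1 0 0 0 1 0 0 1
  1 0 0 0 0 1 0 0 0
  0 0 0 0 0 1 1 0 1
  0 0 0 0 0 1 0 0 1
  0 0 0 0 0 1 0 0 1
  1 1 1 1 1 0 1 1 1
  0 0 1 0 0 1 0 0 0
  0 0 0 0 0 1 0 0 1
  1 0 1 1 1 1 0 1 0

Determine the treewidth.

A width-2 tree decomposition is:
Bags: B1 = {a, b, f}  B2 = {a, f, i}  B3 = {e, f, i}  B4 = {c, f, i}  B5 = {f, h, i}  B6 = {c, f, g}  B7 = {d, f, i}
Tree: B1–B2, B2–B3, B2–B4, B4–B5, B4–B6, B5–B7
Every bag has size at most 3, so the width is 3 − 1 = 2 and tw(G) ≤ 2. Conversely, {c, f, g} is a clique of size 3, and the vertices of any clique must share a bag in every tree decomposition; so some bag has ≥ 3 vertices and tw(G) ≥ 2. The upper and lower bounds meet at 2, so that is the treewidth.

2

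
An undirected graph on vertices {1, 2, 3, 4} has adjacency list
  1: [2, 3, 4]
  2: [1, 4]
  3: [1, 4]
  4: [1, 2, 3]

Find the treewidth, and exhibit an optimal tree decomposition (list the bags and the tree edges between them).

Every bag has size at most 3, so the width is 3 − 1 = 2 and tw(G) ≤ 2. For the lower bound, the 3 vertices {1, 2, 4} are pairwise adjacent, and any tree decomposition puts a clique entirely inside one bag — forcing width ≥ 2. Therefore the treewidth is 2.

Treewidth 2.
One such decomposition:
Bags: B1 = {1, 2, 4}  B2 = {1, 3, 4}
Tree: B1–B2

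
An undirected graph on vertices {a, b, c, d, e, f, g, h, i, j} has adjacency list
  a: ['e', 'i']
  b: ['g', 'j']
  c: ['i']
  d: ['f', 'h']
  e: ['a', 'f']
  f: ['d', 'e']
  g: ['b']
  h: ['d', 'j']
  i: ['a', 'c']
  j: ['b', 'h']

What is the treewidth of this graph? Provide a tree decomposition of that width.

Treewidth 1.
One such decomposition:
Bags: B1 = {b, g}  B2 = {b, j}  B3 = {h, j}  B4 = {d, h}  B5 = {d, f}  B6 = {e, f}  B7 = {a, e}  B8 = {a, i}  B9 = {c, i}
Tree: B1–B2, B2–B3, B3–B4, B4–B5, B5–B6, B6–B7, B7–B8, B8–B9

Each bag holds 2 vertices, so the decomposition has width 1, which upper-bounds the treewidth. Any graph with an edge has treewidth ≥ 1, and G has the edge g–b. Therefore the treewidth is 1.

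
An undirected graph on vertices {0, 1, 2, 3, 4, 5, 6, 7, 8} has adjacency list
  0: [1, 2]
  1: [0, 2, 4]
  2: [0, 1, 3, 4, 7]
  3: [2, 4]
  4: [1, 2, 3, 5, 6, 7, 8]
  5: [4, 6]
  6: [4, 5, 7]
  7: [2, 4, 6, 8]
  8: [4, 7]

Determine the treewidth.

A width-2 tree decomposition is:
Bags: B1 = {2, 4, 7}  B2 = {1, 2, 4}  B3 = {4, 7, 8}  B4 = {2, 3, 4}  B5 = {0, 1, 2}  B6 = {4, 6, 7}  B7 = {4, 5, 6}
Tree: B1–B2, B1–B3, B2–B4, B2–B5, B1–B6, B6–B7
Every bag has size at most 3, so the width is 3 − 1 = 2 and tw(G) ≤ 2. Conversely, {0, 1, 2} is a clique of size 3, and the vertices of any clique must share a bag in every tree decomposition; so some bag has ≥ 3 vertices and tw(G) ≥ 2. The upper and lower bounds meet at 2, so that is the treewidth.

2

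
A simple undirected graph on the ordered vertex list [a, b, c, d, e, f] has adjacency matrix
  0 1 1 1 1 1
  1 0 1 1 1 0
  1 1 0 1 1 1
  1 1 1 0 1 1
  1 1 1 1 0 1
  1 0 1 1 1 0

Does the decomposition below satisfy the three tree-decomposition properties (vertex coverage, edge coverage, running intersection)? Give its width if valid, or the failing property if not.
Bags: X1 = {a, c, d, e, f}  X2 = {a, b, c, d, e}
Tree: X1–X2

Every vertex of G appears in some bag (union = {a, b, c, d, e, f}); every edge is covered by a bag; and for each vertex v the set of bags containing v is connected in the bag tree. The decomposition is therefore valid. The largest bag has 5 vertices, so the width is 4.

Yes; width 4.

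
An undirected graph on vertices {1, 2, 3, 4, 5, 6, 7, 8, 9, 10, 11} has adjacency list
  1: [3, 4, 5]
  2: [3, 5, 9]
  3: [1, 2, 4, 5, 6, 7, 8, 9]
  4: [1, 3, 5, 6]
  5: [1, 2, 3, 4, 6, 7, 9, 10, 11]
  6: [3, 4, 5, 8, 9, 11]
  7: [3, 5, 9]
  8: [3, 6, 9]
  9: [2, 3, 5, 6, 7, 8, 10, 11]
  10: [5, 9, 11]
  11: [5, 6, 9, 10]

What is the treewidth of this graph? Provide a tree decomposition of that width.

The largest bag has 4 vertices, giving width 3; this decomposition certifies tw(G) ≤ 3. For the lower bound, the 4 vertices {3, 6, 8, 9} are pairwise adjacent, and any tree decomposition puts a clique entirely inside one bag — forcing width ≥ 3. Combining the bounds, tw(G) = 3.

Treewidth 3.
One such decomposition:
Bags: B1 = {3, 5, 6, 9}  B2 = {2, 3, 5, 9}  B3 = {3, 4, 5, 6}  B4 = {5, 6, 9, 11}  B5 = {3, 6, 8, 9}  B6 = {5, 9, 10, 11}  B7 = {1, 3, 4, 5}  B8 = {3, 5, 7, 9}
Tree: B1–B2, B1–B3, B1–B4, B1–B5, B4–B6, B3–B7, B2–B8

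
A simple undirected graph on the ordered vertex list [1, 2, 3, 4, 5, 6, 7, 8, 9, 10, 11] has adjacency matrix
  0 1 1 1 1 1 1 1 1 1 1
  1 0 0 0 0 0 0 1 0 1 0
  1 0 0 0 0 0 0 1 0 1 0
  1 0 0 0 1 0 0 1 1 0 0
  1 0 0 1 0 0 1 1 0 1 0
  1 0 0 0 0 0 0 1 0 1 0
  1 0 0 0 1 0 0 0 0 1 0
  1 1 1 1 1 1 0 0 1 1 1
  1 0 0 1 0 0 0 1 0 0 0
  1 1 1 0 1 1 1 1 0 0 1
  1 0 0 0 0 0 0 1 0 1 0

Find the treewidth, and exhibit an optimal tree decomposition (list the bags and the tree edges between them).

Every bag has size at most 4, so the width is 4 − 1 = 3 and tw(G) ≤ 3. For the lower bound, the 4 vertices {1, 4, 8, 9} are pairwise adjacent, and any tree decomposition puts a clique entirely inside one bag — forcing width ≥ 3. Therefore the treewidth is 3.

Treewidth 3.
Bags: B1 = {1, 5, 8, 10}  B2 = {1, 6, 8, 10}  B3 = {1, 2, 8, 10}  B4 = {1, 4, 5, 8}  B5 = {1, 3, 8, 10}  B6 = {1, 8, 10, 11}  B7 = {1, 5, 7, 10}  B8 = {1, 4, 8, 9}
Tree: B1–B2, B2–B3, B1–B4, B3–B5, B5–B6, B1–B7, B4–B8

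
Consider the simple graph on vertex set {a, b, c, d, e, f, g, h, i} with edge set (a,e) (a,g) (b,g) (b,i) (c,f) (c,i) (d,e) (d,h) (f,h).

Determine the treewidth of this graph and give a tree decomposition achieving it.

Every bag has size at most 3, so the width is 3 − 1 = 2 and tw(G) ≤ 2. Since f–h–d–e–a–g–b–i–c–f is a cycle in G, G is not acyclic. Forests are exactly the graphs of treewidth ≤ 1, so tw(G) ≥ 2. Combining the bounds, tw(G) = 2.

Treewidth 2.
One optimal decomposition is:
Bags: B1 = {d, f, h}  B2 = {d, e, f}  B3 = {a, e, f}  B4 = {a, f, g}  B5 = {b, f, g}  B6 = {b, f, i}  B7 = {c, f, i}
Tree: B1–B2, B2–B3, B3–B4, B4–B5, B5–B6, B6–B7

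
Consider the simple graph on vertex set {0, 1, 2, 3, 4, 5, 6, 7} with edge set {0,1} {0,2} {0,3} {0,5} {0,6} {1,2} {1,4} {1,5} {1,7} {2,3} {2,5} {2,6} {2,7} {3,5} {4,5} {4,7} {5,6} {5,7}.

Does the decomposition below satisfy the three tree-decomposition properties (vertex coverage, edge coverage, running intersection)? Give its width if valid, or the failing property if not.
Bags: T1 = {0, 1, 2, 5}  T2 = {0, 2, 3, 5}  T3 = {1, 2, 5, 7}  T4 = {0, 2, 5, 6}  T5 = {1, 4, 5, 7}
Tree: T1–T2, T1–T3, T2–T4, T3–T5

Yes; width 3.

Vertex coverage: the bags together contain {0, 1, 2, 3, 4, 5, 6, 7}, the full vertex set. Edge coverage: each edge of G has both endpoints in at least one bag. Running intersection: for every vertex, the bags containing it form a connected subtree. All three properties hold, so this is a valid tree decomposition of width max|bag| − 1 = 3, and hence tw(G) ≤ 3.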